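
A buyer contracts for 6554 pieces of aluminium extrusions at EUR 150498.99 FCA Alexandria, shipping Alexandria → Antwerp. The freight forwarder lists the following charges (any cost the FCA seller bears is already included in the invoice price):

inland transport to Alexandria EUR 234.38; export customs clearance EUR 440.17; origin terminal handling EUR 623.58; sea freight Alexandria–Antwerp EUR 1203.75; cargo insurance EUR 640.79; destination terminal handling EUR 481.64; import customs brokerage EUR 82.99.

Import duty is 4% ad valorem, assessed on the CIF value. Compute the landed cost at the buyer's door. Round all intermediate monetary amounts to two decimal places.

Total landed cost: EUR 159650.42

FCA: the seller delivers export-cleared goods to the carrier; the buyer bears costs from that point.
Already in the invoice (seller's account under FCA): inland to port, export clearance — exclude.
CIF value = FCA price + origin terminal + freight + insurance = 150498.99 + 623.58 + 1203.75 + 640.79 = 152967.11
Import duty = 152967.11 × 4% = 6118.68
Buyer bears: origin terminal 623.58 + freight 1203.75 + insurance 640.79 + destination terminal 481.64 + brokerage 82.99 + duty 6118.68 = 9151.43
Landed cost = invoice 150498.99 + 9151.43 = 159650.42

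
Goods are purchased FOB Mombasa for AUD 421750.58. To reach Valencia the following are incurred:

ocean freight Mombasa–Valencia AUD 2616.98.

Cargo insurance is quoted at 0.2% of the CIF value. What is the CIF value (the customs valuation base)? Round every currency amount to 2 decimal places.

CIF value: AUD 425218.00

Let C be the CIF value. C = FOB price + freight + 0.2% × C
C − 0.2% × C = 421750.58 + 2616.98
0.998 × C = 424367.56
C = 424367.56 / 0.998 = 425218.00
Insurance premium = 0.2% × 425218.00 = 850.44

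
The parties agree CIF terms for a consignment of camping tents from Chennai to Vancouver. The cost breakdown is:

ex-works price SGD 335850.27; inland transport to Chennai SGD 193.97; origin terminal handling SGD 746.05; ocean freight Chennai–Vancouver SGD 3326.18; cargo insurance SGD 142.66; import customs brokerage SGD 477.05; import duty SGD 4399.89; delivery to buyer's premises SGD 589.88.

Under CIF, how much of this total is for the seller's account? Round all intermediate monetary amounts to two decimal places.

Seller's account: SGD 340259.13

CIF: the seller pays costs through ocean freight and marine insurance to the destination port.
Seller's account: goods 335850.27 + inland to port 193.97 + origin terminal 746.05 + freight 3326.18 + insurance 142.66 = 340259.13
Buyer's account: brokerage 477.05 + duty 4399.89 + delivery 589.88 = 5466.82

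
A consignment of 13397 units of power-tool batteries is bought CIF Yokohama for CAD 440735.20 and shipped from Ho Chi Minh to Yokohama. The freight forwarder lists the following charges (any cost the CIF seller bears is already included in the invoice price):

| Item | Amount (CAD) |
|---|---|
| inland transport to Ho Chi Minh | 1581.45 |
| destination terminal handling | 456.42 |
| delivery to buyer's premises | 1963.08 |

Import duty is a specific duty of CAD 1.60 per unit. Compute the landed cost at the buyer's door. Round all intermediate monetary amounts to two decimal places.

Total landed cost: CAD 464589.90

CIF: the seller pays costs through ocean freight and marine insurance to the destination port.
Already in the invoice (seller's account under CIF): inland to port — exclude.
The CIF price already equals the CIF value: 440735.20
Import duty = 13397 × 1.60 = 21435.20
Buyer bears: destination terminal 456.42 + delivery 1963.08 + duty 21435.20 = 23854.70
Landed cost = invoice 440735.20 + 23854.70 = 464589.90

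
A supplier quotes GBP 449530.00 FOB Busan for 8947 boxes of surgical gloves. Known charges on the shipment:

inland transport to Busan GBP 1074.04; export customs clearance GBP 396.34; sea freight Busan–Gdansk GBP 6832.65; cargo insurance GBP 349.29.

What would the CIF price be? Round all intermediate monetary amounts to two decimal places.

CIF price: GBP 456711.94

Not relevant to the conversion: export clearance, inland to port — on the seller under both FOB and CIF; already in the FOB price and stays in the CIF price.
From FOB to CIF, the seller additionally bears: freight, insurance.
CIF price = 449530.00 + 6832.65 + 349.29 = 456711.94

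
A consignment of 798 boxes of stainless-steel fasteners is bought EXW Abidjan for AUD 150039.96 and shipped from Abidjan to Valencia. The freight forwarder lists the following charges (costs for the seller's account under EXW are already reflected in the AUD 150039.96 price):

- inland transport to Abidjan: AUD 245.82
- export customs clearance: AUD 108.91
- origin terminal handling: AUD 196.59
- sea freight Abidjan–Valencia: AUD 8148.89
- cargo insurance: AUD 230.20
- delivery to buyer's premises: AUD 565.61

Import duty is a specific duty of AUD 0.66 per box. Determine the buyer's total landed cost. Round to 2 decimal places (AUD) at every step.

Total landed cost: AUD 160062.66

EXW: the seller makes goods available at their premises; the buyer bears all onward costs.
CIF value = EXW price + inland to port + export clearance + origin terminal + freight + insurance = 150039.96 + 245.82 + 108.91 + 196.59 + 8148.89 + 230.20 = 158970.37
Import duty = 798 × 0.66 = 526.68
Buyer bears: inland to port 245.82 + export clearance 108.91 + origin terminal 196.59 + freight 8148.89 + insurance 230.20 + delivery 565.61 + duty 526.68 = 10022.70
Landed cost = invoice 150039.96 + 10022.70 = 160062.66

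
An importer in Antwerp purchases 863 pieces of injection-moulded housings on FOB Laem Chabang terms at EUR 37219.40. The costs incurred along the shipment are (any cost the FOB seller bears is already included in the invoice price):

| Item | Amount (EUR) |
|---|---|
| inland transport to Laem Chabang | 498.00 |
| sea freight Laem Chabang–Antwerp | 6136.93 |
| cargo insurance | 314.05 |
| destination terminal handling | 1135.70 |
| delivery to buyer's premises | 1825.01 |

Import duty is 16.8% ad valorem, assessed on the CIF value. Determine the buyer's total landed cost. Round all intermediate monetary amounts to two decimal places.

Total landed cost: EUR 53967.71

FOB: the seller bears costs until goods are on board at the origin port; the buyer bears freight, insurance and all costs thereafter.
Already in the invoice (seller's account under FOB): inland to port — exclude.
CIF value = FOB price + freight + insurance = 37219.40 + 6136.93 + 314.05 = 43670.38
Import duty = 43670.38 × 16.8% = 7336.62
Buyer bears: freight 6136.93 + insurance 314.05 + destination terminal 1135.70 + delivery 1825.01 + duty 7336.62 = 16748.31
Landed cost = invoice 37219.40 + 16748.31 = 53967.71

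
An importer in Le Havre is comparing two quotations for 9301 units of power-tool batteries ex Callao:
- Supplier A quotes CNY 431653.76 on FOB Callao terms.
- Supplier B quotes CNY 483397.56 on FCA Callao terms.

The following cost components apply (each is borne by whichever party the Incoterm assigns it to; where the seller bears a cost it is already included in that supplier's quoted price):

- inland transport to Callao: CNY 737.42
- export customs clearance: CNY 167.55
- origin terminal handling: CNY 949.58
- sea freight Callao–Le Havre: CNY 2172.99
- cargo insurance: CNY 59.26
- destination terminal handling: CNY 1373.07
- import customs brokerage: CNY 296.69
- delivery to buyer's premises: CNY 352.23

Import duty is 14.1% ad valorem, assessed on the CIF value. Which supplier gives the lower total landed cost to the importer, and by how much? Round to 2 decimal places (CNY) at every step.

Supplier A (FOB):
CIF value = FOB price + freight + insurance = 431653.76 + 2172.99 + 59.26 = 433886.01
Import duty = 433886.01 × 14.1% = 61177.93
Buyer bears (A): 2172.99 + 59.26 + 1373.07 + 296.69 + 352.23 = 4254.24
Landed cost (A) = invoice 431653.76 + 4254.24 + duty 61177.93 = 497085.93
Supplier B (FCA):
CIF value = FCA price + origin terminal + freight + insurance = 483397.56 + 949.58 + 2172.99 + 59.26 = 486579.39
Import duty = 486579.39 × 14.1% = 68607.69
Buyer bears (B): 949.58 + 2172.99 + 59.26 + 1373.07 + 296.69 + 352.23 = 5203.82
Landed cost (B) = invoice 483397.56 + 5203.82 + duty 68607.69 = 557209.07
Difference = |497085.93 − 557209.07| = 60123.14

Supplier A is cheaper by CNY 60123.14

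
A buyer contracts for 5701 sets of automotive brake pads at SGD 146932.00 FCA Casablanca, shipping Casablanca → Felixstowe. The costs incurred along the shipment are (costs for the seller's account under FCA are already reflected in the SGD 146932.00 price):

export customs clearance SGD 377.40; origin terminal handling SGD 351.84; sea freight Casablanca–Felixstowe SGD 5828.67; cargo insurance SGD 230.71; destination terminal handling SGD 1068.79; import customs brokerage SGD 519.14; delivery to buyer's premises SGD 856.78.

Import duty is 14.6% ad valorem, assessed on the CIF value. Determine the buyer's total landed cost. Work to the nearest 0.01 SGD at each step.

Total landed cost: SGD 178176.04

FCA: the seller delivers export-cleared goods to the carrier; the buyer bears costs from that point.
Already in the invoice (seller's account under FCA): export clearance — exclude.
CIF value = FCA price + origin terminal + freight + insurance = 146932.00 + 351.84 + 5828.67 + 230.71 = 153343.22
Import duty = 153343.22 × 14.6% = 22388.11
Buyer bears: origin terminal 351.84 + freight 5828.67 + insurance 230.71 + destination terminal 1068.79 + brokerage 519.14 + delivery 856.78 + duty 22388.11 = 31244.04
Landed cost = invoice 146932.00 + 31244.04 = 178176.04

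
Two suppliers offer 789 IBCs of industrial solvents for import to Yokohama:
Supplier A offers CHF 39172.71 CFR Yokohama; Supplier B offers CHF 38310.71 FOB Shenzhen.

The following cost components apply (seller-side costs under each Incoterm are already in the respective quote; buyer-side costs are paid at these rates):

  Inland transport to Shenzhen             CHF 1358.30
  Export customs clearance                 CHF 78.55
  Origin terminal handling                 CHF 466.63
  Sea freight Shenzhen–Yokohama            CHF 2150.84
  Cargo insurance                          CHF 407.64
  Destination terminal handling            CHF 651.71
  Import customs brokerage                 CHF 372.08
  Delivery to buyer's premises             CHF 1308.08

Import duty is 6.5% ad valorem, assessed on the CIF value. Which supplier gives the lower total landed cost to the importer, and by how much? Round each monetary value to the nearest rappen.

Supplier A is cheaper by CHF 1372.62

Supplier A (CFR):
CIF value = CFR price + insurance = 39172.71 + 407.64 = 39580.35
Import duty = 39580.35 × 6.5% = 2572.72
Buyer bears (A): 407.64 + 651.71 + 372.08 + 1308.08 = 2739.51
Landed cost (A) = invoice 39172.71 + 2739.51 + duty 2572.72 = 44484.94
Supplier B (FOB):
CIF value = FOB price + freight + insurance = 38310.71 + 2150.84 + 407.64 = 40869.19
Import duty = 40869.19 × 6.5% = 2656.50
Buyer bears (B): 2150.84 + 407.64 + 651.71 + 372.08 + 1308.08 = 4890.35
Landed cost (B) = invoice 38310.71 + 4890.35 + duty 2656.50 = 45857.56
Difference = |44484.94 − 45857.56| = 1372.62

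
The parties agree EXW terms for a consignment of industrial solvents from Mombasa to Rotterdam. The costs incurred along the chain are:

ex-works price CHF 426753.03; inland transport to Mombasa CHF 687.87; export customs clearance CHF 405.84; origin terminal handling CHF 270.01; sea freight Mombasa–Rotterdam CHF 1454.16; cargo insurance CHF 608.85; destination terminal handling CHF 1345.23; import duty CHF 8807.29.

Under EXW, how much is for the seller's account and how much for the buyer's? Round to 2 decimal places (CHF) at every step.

Seller: CHF 426753.03; buyer: CHF 13579.25

EXW: the seller makes goods available at their premises; the buyer bears all onward costs.
Seller's account: goods 426753.03 = 426753.03
Buyer's account: inland to port 687.87 + export clearance 405.84 + origin terminal 270.01 + freight 1454.16 + insurance 608.85 + destination terminal 1345.23 + duty 8807.29 = 13579.25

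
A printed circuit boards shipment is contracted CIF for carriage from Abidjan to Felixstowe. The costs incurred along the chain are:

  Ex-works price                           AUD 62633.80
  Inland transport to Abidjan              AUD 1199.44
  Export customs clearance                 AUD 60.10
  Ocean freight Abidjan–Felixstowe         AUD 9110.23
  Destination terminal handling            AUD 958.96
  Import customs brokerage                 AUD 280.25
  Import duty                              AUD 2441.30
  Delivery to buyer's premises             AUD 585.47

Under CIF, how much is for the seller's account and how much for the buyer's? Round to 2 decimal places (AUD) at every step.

Seller: AUD 73003.57; buyer: AUD 4265.98

CIF: the seller pays costs through ocean freight and marine insurance to the destination port.
Seller's account: goods 62633.80 + inland to port 1199.44 + export clearance 60.10 + freight 9110.23 = 73003.57
Buyer's account: destination terminal 958.96 + brokerage 280.25 + duty 2441.30 + delivery 585.47 = 4265.98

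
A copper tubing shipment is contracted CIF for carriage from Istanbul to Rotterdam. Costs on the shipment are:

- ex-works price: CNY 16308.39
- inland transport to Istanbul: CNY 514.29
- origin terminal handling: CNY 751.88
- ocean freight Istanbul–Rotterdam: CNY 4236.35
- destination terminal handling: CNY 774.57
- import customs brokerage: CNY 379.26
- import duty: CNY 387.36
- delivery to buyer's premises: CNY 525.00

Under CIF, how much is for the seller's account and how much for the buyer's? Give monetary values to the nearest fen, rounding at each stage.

CIF: the seller pays costs through ocean freight and marine insurance to the destination port.
Seller's account: goods 16308.39 + inland to port 514.29 + origin terminal 751.88 + freight 4236.35 = 21810.91
Buyer's account: destination terminal 774.57 + brokerage 379.26 + duty 387.36 + delivery 525.00 = 2066.19

Seller: CNY 21810.91; buyer: CNY 2066.19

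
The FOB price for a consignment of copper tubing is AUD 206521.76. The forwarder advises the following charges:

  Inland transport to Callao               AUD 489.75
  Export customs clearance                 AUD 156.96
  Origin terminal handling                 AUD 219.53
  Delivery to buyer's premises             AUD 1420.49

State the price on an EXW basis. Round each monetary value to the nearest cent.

EXW price: AUD 205655.52

Not relevant to the conversion: delivery — on the buyer under both terms; not part of either seller's price.
From FOB to EXW, the seller no longer bears: inland to port, export clearance, origin terminal.
EXW price = 206521.76 − 489.75 − 156.96 − 219.53 = 205655.52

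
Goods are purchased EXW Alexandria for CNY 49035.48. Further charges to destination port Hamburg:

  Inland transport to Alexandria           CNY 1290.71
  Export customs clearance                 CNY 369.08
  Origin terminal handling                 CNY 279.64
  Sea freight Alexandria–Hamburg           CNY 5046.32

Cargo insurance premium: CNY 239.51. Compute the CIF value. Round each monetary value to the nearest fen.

CIF value: CNY 56260.74

CIF = EXW price + pre-shipment costs + freight + insurance
CIF = 49035.48 + 1290.71 + 369.08 + 279.64 + 5046.32 + 239.51 = 56260.74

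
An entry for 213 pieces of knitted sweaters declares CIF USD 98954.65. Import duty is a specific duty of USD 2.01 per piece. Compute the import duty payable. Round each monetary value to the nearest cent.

Import duty = 213 × 2.01 = 428.13

Import duty: USD 428.13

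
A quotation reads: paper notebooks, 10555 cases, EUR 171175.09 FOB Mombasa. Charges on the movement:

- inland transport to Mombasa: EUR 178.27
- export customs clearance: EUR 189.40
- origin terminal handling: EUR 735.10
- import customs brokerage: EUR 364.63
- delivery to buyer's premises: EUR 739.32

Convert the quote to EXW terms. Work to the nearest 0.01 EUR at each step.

EXW price: EUR 170072.32

Not relevant to the conversion: delivery, brokerage — on the buyer under both terms; not part of either seller's price.
From FOB to EXW, the seller no longer bears: inland to port, export clearance, origin terminal.
EXW price = 171175.09 − 178.27 − 189.40 − 735.10 = 170072.32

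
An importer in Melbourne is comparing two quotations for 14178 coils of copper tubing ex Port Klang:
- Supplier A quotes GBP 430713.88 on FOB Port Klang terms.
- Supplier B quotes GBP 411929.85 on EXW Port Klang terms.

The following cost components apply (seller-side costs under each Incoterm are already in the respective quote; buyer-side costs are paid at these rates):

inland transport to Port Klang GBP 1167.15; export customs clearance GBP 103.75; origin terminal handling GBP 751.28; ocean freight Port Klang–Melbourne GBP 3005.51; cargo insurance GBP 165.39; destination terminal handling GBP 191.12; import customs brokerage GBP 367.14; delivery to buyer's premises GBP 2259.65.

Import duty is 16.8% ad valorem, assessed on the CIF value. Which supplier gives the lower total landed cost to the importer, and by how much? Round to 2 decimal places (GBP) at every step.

Supplier A (FOB):
CIF value = FOB price + freight + insurance = 430713.88 + 3005.51 + 165.39 = 433884.78
Import duty = 433884.78 × 16.8% = 72892.64
Buyer bears (A): 3005.51 + 165.39 + 191.12 + 367.14 + 2259.65 = 5988.81
Landed cost (A) = invoice 430713.88 + 5988.81 + duty 72892.64 = 509595.33
Supplier B (EXW):
CIF value = EXW price + inland to port + export clearance + origin terminal + freight + insurance = 411929.85 + 1167.15 + 103.75 + 751.28 + 3005.51 + 165.39 = 417122.93
Import duty = 417122.93 × 16.8% = 70076.65
Buyer bears (B): 1167.15 + 103.75 + 751.28 + 3005.51 + 165.39 + 191.12 + 367.14 + 2259.65 = 8010.99
Landed cost (B) = invoice 411929.85 + 8010.99 + duty 70076.65 = 490017.49
Difference = |509595.33 − 490017.49| = 19577.84

Supplier B is cheaper by GBP 19577.84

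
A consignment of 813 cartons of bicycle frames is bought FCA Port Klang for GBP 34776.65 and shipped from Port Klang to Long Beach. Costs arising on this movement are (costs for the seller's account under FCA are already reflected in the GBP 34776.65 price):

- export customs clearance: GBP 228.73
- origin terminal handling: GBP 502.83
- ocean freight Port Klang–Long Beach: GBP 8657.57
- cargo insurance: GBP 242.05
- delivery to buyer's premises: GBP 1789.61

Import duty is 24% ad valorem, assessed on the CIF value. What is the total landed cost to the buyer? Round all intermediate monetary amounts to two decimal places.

FCA: the seller delivers export-cleared goods to the carrier; the buyer bears costs from that point.
Already in the invoice (seller's account under FCA): export clearance — exclude.
CIF value = FCA price + origin terminal + freight + insurance = 34776.65 + 502.83 + 8657.57 + 242.05 = 44179.10
Import duty = 44179.10 × 24% = 10602.98
Buyer bears: origin terminal 502.83 + freight 8657.57 + insurance 242.05 + delivery 1789.61 + duty 10602.98 = 21795.04
Landed cost = invoice 34776.65 + 21795.04 = 56571.69

Total landed cost: GBP 56571.69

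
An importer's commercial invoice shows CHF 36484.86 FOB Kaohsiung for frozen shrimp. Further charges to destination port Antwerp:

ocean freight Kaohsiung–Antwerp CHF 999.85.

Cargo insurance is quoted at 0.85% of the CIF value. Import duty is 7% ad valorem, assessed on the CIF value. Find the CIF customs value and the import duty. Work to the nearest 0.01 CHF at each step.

Let C be the CIF value. C = FOB price + freight + 0.85% × C
C − 0.85% × C = 36484.86 + 999.85
0.9915 × C = 37484.71
C = 37484.71 / 0.9915 = 37806.06
Insurance premium = 0.85% × 37806.06 = 321.35
Import duty = 37806.06 × 7% = 2646.42

CIF value: CHF 37806.06; import duty: CHF 2646.42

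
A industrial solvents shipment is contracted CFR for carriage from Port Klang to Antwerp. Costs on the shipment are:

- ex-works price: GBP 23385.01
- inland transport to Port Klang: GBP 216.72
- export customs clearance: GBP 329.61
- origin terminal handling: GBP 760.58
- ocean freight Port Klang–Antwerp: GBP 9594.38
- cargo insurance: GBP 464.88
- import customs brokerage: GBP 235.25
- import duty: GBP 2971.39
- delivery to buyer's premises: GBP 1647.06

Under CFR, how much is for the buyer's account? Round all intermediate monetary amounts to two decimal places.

Buyer's account: GBP 5318.58

CFR: the seller pays costs through ocean freight to the destination port, but not insurance.
Seller's account: goods 23385.01 + inland to port 216.72 + export clearance 329.61 + origin terminal 760.58 + freight 9594.38 = 34286.30
Buyer's account: insurance 464.88 + brokerage 235.25 + duty 2971.39 + delivery 1647.06 = 5318.58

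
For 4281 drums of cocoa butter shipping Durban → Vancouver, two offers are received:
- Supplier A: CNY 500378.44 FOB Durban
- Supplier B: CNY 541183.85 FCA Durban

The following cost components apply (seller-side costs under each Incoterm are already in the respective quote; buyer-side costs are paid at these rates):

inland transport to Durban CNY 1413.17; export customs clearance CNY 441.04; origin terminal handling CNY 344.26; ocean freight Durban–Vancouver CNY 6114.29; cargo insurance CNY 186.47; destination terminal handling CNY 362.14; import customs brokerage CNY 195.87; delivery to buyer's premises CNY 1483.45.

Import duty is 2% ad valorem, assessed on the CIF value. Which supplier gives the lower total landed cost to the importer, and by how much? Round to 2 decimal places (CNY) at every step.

Supplier A is cheaper by CNY 41972.67

Supplier A (FOB):
CIF value = FOB price + freight + insurance = 500378.44 + 6114.29 + 186.47 = 506679.20
Import duty = 506679.20 × 2% = 10133.58
Buyer bears (A): 6114.29 + 186.47 + 362.14 + 195.87 + 1483.45 = 8342.22
Landed cost (A) = invoice 500378.44 + 8342.22 + duty 10133.58 = 518854.24
Supplier B (FCA):
CIF value = FCA price + origin terminal + freight + insurance = 541183.85 + 344.26 + 6114.29 + 186.47 = 547828.87
Import duty = 547828.87 × 2% = 10956.58
Buyer bears (B): 344.26 + 6114.29 + 186.47 + 362.14 + 195.87 + 1483.45 = 8686.48
Landed cost (B) = invoice 541183.85 + 8686.48 + duty 10956.58 = 560826.91
Difference = |518854.24 − 560826.91| = 41972.67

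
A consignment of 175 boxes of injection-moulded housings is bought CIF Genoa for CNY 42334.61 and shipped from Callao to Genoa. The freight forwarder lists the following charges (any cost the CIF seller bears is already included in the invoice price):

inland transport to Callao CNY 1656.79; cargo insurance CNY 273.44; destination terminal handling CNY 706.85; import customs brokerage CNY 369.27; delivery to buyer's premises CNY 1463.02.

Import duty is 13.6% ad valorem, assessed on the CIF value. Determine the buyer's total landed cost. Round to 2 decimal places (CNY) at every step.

CIF: the seller pays costs through ocean freight and marine insurance to the destination port.
Already in the invoice (seller's account under CIF): inland to port, insurance — exclude.
The CIF price already equals the CIF value: 42334.61
Import duty = 42334.61 × 13.6% = 5757.51
Buyer bears: destination terminal 706.85 + brokerage 369.27 + delivery 1463.02 + duty 5757.51 = 8296.65
Landed cost = invoice 42334.61 + 8296.65 = 50631.26

Total landed cost: CNY 50631.26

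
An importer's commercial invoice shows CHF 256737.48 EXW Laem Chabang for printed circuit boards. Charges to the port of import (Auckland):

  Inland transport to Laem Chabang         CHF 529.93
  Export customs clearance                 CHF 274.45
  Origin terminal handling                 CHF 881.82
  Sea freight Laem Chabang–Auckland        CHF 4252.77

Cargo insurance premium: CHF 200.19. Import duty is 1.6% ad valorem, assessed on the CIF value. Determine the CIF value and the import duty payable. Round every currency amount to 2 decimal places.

CIF = EXW price + pre-shipment costs + freight + insurance
CIF = 256737.48 + 529.93 + 274.45 + 881.82 + 4252.77 + 200.19 = 262876.64
Import duty = 262876.64 × 1.6% = 4206.03

CIF value: CHF 262876.64; import duty: CHF 4206.03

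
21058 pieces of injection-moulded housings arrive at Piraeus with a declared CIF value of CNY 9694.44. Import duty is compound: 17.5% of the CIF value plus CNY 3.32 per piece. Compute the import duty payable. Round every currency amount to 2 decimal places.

Import duty: CNY 71609.09

Ad valorem component: 9694.44 × 17.5% = 1696.53
Specific component: 21058 × 3.32 = 69912.56
Import duty = 1696.53 + 69912.56 = 71609.09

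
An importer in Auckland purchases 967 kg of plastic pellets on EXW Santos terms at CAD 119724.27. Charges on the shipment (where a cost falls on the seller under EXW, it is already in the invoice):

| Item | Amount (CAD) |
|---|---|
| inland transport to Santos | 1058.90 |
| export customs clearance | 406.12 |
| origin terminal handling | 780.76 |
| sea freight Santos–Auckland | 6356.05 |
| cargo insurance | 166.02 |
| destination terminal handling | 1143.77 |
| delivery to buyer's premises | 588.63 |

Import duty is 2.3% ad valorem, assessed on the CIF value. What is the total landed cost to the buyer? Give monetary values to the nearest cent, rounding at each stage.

Total landed cost: CAD 133179.84

EXW: the seller makes goods available at their premises; the buyer bears all onward costs.
CIF value = EXW price + inland to port + export clearance + origin terminal + freight + insurance = 119724.27 + 1058.90 + 406.12 + 780.76 + 6356.05 + 166.02 = 128492.12
Import duty = 128492.12 × 2.3% = 2955.32
Buyer bears: inland to port 1058.90 + export clearance 406.12 + origin terminal 780.76 + freight 6356.05 + insurance 166.02 + destination terminal 1143.77 + delivery 588.63 + duty 2955.32 = 13455.57
Landed cost = invoice 119724.27 + 13455.57 = 133179.84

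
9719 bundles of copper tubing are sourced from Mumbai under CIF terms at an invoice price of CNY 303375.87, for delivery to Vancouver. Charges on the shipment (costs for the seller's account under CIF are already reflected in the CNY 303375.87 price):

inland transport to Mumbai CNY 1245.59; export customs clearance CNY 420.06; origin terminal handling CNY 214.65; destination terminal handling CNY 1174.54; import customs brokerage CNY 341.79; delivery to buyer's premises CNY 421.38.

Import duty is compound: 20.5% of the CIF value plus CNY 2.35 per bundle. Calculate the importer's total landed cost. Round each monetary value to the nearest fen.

CIF: the seller pays costs through ocean freight and marine insurance to the destination port.
Already in the invoice (seller's account under CIF): inland to port, export clearance, origin terminal — exclude.
The CIF price already equals the CIF value: 303375.87
Ad valorem component: 303375.87 × 20.5% = 62192.05
Specific component: 9719 × 2.35 = 22839.65
Import duty = 62192.05 + 22839.65 = 85031.70
Buyer bears: destination terminal 1174.54 + brokerage 341.79 + delivery 421.38 + duty 85031.70 = 86969.41
Landed cost = invoice 303375.87 + 86969.41 = 390345.28

Total landed cost: CNY 390345.28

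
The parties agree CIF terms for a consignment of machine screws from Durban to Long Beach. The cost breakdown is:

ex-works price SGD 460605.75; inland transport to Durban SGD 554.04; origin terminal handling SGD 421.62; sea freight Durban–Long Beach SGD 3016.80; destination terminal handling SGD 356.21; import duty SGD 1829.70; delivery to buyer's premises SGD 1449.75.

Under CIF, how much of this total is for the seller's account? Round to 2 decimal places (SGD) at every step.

Seller's account: SGD 464598.21

CIF: the seller pays costs through ocean freight and marine insurance to the destination port.
Seller's account: goods 460605.75 + inland to port 554.04 + origin terminal 421.62 + freight 3016.80 = 464598.21
Buyer's account: destination terminal 356.21 + duty 1829.70 + delivery 1449.75 = 3635.66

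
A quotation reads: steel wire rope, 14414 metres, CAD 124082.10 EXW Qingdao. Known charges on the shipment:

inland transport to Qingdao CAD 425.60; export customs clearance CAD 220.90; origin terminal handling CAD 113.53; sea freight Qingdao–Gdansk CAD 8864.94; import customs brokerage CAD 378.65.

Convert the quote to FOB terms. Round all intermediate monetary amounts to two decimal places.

Not relevant to the conversion: freight, brokerage — on the buyer under both terms; not part of either seller's price.
From EXW to FOB, the seller additionally bears: inland to port, export clearance, origin terminal.
FOB price = 124082.10 + 425.60 + 220.90 + 113.53 = 124842.13

FOB price: CAD 124842.13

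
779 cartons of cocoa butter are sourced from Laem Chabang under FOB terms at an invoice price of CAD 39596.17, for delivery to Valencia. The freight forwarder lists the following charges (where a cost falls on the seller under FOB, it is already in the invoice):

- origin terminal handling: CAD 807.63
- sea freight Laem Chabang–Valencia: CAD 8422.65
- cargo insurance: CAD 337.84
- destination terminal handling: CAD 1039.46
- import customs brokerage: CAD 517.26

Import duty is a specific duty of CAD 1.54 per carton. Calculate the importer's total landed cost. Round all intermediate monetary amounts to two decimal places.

FOB: the seller bears costs until goods are on board at the origin port; the buyer bears freight, insurance and all costs thereafter.
Already in the invoice (seller's account under FOB): origin terminal — exclude.
CIF value = FOB price + freight + insurance = 39596.17 + 8422.65 + 337.84 = 48356.66
Import duty = 779 × 1.54 = 1199.66
Buyer bears: freight 8422.65 + insurance 337.84 + destination terminal 1039.46 + brokerage 517.26 + duty 1199.66 = 11516.87
Landed cost = invoice 39596.17 + 11516.87 = 51113.04

Total landed cost: CAD 51113.04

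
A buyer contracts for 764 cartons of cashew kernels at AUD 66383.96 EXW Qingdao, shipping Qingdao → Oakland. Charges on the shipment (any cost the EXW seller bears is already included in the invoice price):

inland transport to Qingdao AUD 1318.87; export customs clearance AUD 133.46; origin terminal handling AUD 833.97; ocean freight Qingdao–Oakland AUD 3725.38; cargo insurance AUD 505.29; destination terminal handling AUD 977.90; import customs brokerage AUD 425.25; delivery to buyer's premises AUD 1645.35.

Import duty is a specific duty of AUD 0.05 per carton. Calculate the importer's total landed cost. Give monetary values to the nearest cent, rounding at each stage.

Total landed cost: AUD 75987.63

EXW: the seller makes goods available at their premises; the buyer bears all onward costs.
CIF value = EXW price + inland to port + export clearance + origin terminal + freight + insurance = 66383.96 + 1318.87 + 133.46 + 833.97 + 3725.38 + 505.29 = 72900.93
Import duty = 764 × 0.05 = 38.20
Buyer bears: inland to port 1318.87 + export clearance 133.46 + origin terminal 833.97 + freight 3725.38 + insurance 505.29 + destination terminal 977.90 + brokerage 425.25 + delivery 1645.35 + duty 38.20 = 9603.67
Landed cost = invoice 66383.96 + 9603.67 = 75987.63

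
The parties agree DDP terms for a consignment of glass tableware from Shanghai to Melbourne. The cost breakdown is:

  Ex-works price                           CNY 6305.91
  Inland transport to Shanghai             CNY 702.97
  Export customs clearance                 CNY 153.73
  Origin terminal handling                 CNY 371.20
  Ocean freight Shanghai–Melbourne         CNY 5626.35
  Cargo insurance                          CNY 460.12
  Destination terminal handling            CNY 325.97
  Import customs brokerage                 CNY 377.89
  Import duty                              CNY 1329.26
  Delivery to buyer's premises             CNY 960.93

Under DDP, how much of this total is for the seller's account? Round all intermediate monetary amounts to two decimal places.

Seller's account: CNY 16614.33

DDP: the seller bears all costs including import duty.
Seller's account: goods 6305.91 + inland to port 702.97 + export clearance 153.73 + origin terminal 371.20 + freight 5626.35 + insurance 460.12 + destination terminal 325.97 + brokerage 377.89 + duty 1329.26 + delivery 960.93 = 16614.33
Buyer's account: 0.00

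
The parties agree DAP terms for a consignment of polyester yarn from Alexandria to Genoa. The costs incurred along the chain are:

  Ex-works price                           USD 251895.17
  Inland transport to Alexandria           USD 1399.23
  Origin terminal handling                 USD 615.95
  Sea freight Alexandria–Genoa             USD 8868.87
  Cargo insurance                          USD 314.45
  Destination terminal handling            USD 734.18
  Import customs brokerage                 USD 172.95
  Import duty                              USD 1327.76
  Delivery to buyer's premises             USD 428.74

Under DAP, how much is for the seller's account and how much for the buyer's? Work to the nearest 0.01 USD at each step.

Seller: USD 264256.59; buyer: USD 1500.71

DAP: the seller bears all costs to the named destination except import duty and clearance.
Seller's account: goods 251895.17 + inland to port 1399.23 + origin terminal 615.95 + freight 8868.87 + insurance 314.45 + destination terminal 734.18 + delivery 428.74 = 264256.59
Buyer's account: brokerage 172.95 + duty 1327.76 = 1500.71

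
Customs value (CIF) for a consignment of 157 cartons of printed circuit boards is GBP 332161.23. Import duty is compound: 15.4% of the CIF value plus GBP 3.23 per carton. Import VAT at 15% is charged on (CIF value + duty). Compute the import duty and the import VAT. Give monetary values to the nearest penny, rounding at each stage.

Import duty: GBP 51659.94; import VAT: GBP 57573.18

Ad valorem component: 332161.23 × 15.4% = 51152.83
Specific component: 157 × 3.23 = 507.11
Import duty = 51152.83 + 507.11 = 51659.94
VAT base = CIF + duty = 332161.23 + 51659.94 = 383821.17
Import VAT = 383821.17 × 15% = 57573.18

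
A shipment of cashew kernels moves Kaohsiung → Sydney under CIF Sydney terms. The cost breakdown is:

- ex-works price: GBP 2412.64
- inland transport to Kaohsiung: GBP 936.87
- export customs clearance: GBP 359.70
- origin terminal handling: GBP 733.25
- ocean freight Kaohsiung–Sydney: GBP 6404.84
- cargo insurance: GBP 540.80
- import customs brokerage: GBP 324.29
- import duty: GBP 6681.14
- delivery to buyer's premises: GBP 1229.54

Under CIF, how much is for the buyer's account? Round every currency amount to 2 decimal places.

Buyer's account: GBP 8234.97

CIF: the seller pays costs through ocean freight and marine insurance to the destination port.
Seller's account: goods 2412.64 + inland to port 936.87 + export clearance 359.70 + origin terminal 733.25 + freight 6404.84 + insurance 540.80 = 11388.10
Buyer's account: brokerage 324.29 + duty 6681.14 + delivery 1229.54 = 8234.97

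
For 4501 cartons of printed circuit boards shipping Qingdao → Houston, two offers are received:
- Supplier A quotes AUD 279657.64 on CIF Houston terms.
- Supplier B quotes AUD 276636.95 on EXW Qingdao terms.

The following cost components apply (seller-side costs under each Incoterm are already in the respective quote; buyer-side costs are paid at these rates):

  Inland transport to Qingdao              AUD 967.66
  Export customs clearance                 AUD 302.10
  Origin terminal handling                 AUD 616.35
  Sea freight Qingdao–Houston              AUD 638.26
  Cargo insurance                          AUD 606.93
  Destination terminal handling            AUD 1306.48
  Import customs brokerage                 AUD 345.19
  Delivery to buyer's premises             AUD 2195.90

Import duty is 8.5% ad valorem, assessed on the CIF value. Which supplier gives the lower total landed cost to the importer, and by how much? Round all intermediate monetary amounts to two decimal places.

Supplier A (CIF):
The CIF price already equals the CIF value: 279657.64
Import duty = 279657.64 × 8.5% = 23770.90
Buyer bears (A): 1306.48 + 345.19 + 2195.90 = 3847.57
Landed cost (A) = invoice 279657.64 + 3847.57 + duty 23770.90 = 307276.11
Supplier B (EXW):
CIF value = EXW price + inland to port + export clearance + origin terminal + freight + insurance = 276636.95 + 967.66 + 302.10 + 616.35 + 638.26 + 606.93 = 279768.25
Import duty = 279768.25 × 8.5% = 23780.30
Buyer bears (B): 967.66 + 302.10 + 616.35 + 638.26 + 606.93 + 1306.48 + 345.19 + 2195.90 = 6978.87
Landed cost (B) = invoice 276636.95 + 6978.87 + duty 23780.30 = 307396.12
Difference = |307276.11 − 307396.12| = 120.01

Supplier A is cheaper by AUD 120.01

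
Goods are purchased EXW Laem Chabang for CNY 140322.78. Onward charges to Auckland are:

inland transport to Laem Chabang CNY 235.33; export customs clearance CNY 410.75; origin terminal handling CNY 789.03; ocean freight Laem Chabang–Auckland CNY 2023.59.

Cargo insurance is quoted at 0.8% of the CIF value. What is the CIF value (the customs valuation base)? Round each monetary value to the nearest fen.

Let C be the CIF value. C = EXW price + pre-shipment costs + freight + 0.8% × C
C − 0.8% × C = 140322.78 + 235.33 + 410.75 + 789.03 + 2023.59
0.992 × C = 143781.48
C = 143781.48 / 0.992 = 144941.01
Insurance premium = 0.8% × 144941.01 = 1159.53

CIF value: CNY 144941.01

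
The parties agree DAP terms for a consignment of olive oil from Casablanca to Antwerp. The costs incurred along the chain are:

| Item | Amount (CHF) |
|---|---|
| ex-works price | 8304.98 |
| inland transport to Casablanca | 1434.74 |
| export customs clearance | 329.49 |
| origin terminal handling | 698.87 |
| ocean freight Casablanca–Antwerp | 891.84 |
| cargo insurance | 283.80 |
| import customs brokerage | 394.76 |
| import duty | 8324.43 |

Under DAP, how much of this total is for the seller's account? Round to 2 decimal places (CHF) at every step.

Seller's account: CHF 11943.72

DAP: the seller bears all costs to the named destination except import duty and clearance.
Seller's account: goods 8304.98 + inland to port 1434.74 + export clearance 329.49 + origin terminal 698.87 + freight 891.84 + insurance 283.80 = 11943.72
Buyer's account: brokerage 394.76 + duty 8324.43 = 8719.19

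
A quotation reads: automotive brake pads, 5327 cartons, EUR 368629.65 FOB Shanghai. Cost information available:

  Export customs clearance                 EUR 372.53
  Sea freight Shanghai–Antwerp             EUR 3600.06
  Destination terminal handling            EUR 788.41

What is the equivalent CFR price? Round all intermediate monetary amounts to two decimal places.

Not relevant to the conversion: export clearance — on the seller under both FOB and CFR; already in the FOB price and stays in the CFR price. destination terminal — on the buyer under both terms; not part of either seller's price.
From FOB to CFR, the seller additionally bears: freight.
CFR price = 368629.65 + 3600.06 = 372229.71

CFR price: EUR 372229.71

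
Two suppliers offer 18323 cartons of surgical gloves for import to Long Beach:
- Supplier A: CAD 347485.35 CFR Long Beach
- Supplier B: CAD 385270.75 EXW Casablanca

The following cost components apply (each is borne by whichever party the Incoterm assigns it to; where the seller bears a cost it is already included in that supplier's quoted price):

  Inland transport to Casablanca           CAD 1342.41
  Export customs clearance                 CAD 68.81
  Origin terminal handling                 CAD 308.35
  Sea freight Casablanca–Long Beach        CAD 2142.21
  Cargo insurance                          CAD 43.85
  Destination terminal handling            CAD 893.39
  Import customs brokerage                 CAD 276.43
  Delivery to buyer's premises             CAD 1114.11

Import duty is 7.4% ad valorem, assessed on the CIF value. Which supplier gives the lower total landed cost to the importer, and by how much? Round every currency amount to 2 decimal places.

Supplier A is cheaper by CAD 44729.07

Supplier A (CFR):
CIF value = CFR price + insurance = 347485.35 + 43.85 = 347529.20
Import duty = 347529.20 × 7.4% = 25717.16
Buyer bears (A): 43.85 + 893.39 + 276.43 + 1114.11 = 2327.78
Landed cost (A) = invoice 347485.35 + 2327.78 + duty 25717.16 = 375530.29
Supplier B (EXW):
CIF value = EXW price + inland to port + export clearance + origin terminal + freight + insurance = 385270.75 + 1342.41 + 68.81 + 308.35 + 2142.21 + 43.85 = 389176.38
Import duty = 389176.38 × 7.4% = 28799.05
Buyer bears (B): 1342.41 + 68.81 + 308.35 + 2142.21 + 43.85 + 893.39 + 276.43 + 1114.11 = 6189.56
Landed cost (B) = invoice 385270.75 + 6189.56 + duty 28799.05 = 420259.36
Difference = |375530.29 − 420259.36| = 44729.07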